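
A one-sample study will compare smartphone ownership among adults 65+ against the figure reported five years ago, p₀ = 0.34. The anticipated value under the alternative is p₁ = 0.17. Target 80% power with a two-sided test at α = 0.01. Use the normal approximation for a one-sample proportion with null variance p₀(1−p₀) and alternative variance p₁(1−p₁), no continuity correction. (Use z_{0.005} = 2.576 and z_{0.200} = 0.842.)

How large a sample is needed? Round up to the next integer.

n = 82

n = [z_{α/2}·√(p₀q₀) + z_β·√(p₁q₁)]² / (p₁ − p₀)²
  = [2.576·√(0.34·0.66) + 0.842·√(0.17·0.83)]² / (-0.17)²
  = [2.576·0.4737 + 0.842·0.3756]² / 0.0289
  = [1.5366]² / 0.0289
  = 81.70
Round up → n = 82.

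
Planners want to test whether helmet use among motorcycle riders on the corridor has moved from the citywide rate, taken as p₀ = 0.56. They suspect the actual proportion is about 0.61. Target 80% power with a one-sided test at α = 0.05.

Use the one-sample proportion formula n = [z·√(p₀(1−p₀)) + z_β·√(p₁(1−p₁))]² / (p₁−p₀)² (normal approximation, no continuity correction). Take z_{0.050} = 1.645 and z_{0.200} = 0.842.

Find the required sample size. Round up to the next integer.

n = [z_α·√(p₀q₀) + z_β·√(p₁q₁)]² / (p₁ − p₀)²
  = [1.645·√(0.56·0.44) + 0.842·√(0.61·0.39)]² / (0.05)²
  = [1.645·0.4964 + 0.842·0.4877]² / 0.0025
  = [1.2272]² / 0.0025
  = 602.45
Round up → n = 603.

n = 603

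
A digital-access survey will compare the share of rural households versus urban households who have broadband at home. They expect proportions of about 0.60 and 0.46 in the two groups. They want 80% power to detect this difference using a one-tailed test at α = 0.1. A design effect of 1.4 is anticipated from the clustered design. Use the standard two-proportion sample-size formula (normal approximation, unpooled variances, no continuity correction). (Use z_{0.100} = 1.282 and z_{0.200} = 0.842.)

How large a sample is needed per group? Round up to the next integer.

n = 158 per group

n = (z_α + z_β)² · [p₁(1−p₁) + p₂(1−p₂)] / (p₁ − p₂)²
  = (1.282 + 0.842)² · (0.60·0.40 + 0.46·0.54) / (0.14)²
  = (2.124)² · (0.2400 + 0.2484) / 0.0196
  = 4.5114 · 0.4884 / 0.0196
  = 112.42
Design effect: 1.4 × 112.42 = 157.38.
Round up → n = 158 per group.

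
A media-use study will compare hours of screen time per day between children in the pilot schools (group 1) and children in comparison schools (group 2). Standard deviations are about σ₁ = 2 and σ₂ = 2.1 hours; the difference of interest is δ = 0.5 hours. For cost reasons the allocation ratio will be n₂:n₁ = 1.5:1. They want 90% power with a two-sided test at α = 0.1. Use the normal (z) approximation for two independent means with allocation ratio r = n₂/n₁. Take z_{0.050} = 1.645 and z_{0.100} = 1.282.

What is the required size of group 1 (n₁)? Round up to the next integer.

n₁ = (z_{α/2} + z_β)² · (σ₁² + σ₂²/r) / δ²
   = (1.645 + 1.282)² · (2² + 2.1²/1.5) / 0.5²
   = 8.5673 · (4 + 2.94) / 0.25
   = 8.5673 · 6.94 / 0.25
   = 237.83
Round up → n₁ = 238; n₂ = r·n₁ = 1.5 × 238 = 357.

n₁ = 238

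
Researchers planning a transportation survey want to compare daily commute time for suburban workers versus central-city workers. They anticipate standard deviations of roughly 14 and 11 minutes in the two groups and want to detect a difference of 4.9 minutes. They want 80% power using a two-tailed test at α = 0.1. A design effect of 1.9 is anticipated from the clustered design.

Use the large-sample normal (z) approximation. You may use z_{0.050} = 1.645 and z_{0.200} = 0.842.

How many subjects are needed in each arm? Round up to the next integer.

n = 156 per group

n = (z_{α/2} + z_β)² · (σ₁² + σ₂²) / δ²
  = (1.645 + 0.842)² · (14² + 11² = 317) / 4.9²
  = 6.1852 · 317 / 24.01
  = 81.66
Design effect: 1.9 × 81.66 = 155.16.
Round up → n = 156 per group.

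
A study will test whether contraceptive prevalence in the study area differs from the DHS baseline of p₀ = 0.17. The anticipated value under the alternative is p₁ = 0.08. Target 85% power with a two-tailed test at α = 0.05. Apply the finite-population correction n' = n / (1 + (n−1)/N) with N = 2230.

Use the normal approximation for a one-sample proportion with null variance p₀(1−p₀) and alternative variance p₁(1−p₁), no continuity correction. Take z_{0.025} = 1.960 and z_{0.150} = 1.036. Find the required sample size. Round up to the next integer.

n = [z_{α/2}·√(p₀q₀) + z_β·√(p₁q₁)]² / (p₁ − p₀)²
  = [1.960·√(0.17·0.83) + 1.036·√(0.08·0.92)]² / (-0.09)²
  = [1.960·0.3756 + 1.036·0.2713]² / 0.0081
  = [1.0173]² / 0.0081
  = 127.77
Finite-population correction (N = 2230): 127.77 / (1 + (127.77 − 1)/2230) = 120.89.
Round up → n = 121.

n = 121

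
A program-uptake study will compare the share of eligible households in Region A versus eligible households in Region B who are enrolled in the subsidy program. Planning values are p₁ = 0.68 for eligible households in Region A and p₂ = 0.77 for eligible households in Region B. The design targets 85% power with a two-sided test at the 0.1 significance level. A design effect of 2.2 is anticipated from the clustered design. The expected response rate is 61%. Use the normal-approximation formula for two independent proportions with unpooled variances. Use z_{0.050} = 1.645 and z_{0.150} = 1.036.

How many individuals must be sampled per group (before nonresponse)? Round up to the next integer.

n = (z_{α/2} + z_β)² · [p₁(1−p₁) + p₂(1−p₂)] / (p₁ − p₂)²
  = (1.645 + 1.036)² · (0.68·0.32 + 0.77·0.23) / (-0.09)²
  = (2.681)² · (0.2176 + 0.1771) / 0.0081
  = 7.1878 · 0.3947 / 0.0081
  = 350.25
Design effect: 2.2 × 350.25 = 770.55.
Adjust for 61% response: 770.55 / 0.61 = 1263.19.
Round up → n = 1264 per group.

n = 1264 per group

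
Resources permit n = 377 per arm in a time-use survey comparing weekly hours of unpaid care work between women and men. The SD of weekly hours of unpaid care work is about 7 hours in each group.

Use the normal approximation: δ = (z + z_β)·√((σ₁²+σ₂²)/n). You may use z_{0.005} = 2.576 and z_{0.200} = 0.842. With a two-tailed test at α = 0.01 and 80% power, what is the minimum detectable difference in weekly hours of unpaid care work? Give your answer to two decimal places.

Minimum detectable difference ≈ 1.74 hours

δ = (z_{α/2} + z_β) · √((σ₁²+σ₂²)/n)
  = (2.576 + 0.842) · √(98/377)
  = 3.418 · √0.25995
  = 3.418 · 0.5098
  = 1.7427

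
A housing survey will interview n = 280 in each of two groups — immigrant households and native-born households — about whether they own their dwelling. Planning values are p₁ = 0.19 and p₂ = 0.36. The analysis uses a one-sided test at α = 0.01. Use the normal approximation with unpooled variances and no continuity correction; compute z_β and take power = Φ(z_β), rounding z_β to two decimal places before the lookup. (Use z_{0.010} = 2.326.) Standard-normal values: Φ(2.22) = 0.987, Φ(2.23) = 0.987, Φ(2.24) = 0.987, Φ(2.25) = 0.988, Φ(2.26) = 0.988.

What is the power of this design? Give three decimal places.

Power ≈ 0.988

z_β = |p₁−p₂|·√(n/[p₁q₁+p₂q₂]) − z_α
    = 0.17 · √(280/0.3843) − 2.326
    = 0.17 · 26.9925 − 2.326
    = 4.5887 − 2.326 = 2.2627 → 2.26
Power = Φ(2.26) = 0.988.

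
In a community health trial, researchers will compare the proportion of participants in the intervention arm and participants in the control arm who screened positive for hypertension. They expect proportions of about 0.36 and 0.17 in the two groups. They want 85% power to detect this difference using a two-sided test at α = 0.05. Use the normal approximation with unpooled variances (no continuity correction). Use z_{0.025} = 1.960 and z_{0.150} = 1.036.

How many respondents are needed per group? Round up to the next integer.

n = 93 per group

n = (z_{α/2} + z_β)² · [p₁(1−p₁) + p₂(1−p₂)] / (p₁ − p₂)²
  = (1.960 + 1.036)² · (0.36·0.64 + 0.17·0.83) / (0.19)²
  = (2.996)² · (0.2304 + 0.1411) / 0.0361
  = 8.9760 · 0.3715 / 0.0361
  = 92.37
Round up → n = 93 per group.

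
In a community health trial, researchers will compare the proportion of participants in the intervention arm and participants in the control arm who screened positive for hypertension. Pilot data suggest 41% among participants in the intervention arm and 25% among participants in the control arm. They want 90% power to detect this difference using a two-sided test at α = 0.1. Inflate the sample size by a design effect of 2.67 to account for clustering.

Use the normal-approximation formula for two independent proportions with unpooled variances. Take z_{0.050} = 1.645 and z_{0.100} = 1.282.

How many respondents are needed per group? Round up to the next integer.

n = (z_{α/2} + z_β)² · [p₁(1−p₁) + p₂(1−p₂)] / (p₁ − p₂)²
  = (1.645 + 1.282)² · (0.41·0.59 + 0.25·0.75) / (0.16)²
  = (2.927)² · (0.2419 + 0.1875) / 0.0256
  = 8.5673 · 0.4294 / 0.0256
  = 143.70
Design effect: 2.67 × 143.70 = 383.69.
Round up → n = 384 per group.

n = 384 per group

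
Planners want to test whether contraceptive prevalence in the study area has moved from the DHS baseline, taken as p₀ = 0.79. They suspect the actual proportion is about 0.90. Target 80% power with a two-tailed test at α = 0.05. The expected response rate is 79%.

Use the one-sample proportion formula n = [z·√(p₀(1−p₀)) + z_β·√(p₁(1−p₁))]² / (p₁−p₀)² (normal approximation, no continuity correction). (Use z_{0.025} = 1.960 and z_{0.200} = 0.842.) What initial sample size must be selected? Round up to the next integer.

n = [z_{α/2}·√(p₀q₀) + z_β·√(p₁q₁)]² / (p₁ − p₀)²
  = [1.960·√(0.79·0.21) + 0.842·√(0.90·0.10)]² / (0.11)²
  = [1.960·0.4073 + 0.842·0.3000]² / 0.0121
  = [1.0509]² / 0.0121
  = 91.28
Adjust for 79% response: 91.28 / 0.79 = 115.54.
Round up → n = 116.

n = 116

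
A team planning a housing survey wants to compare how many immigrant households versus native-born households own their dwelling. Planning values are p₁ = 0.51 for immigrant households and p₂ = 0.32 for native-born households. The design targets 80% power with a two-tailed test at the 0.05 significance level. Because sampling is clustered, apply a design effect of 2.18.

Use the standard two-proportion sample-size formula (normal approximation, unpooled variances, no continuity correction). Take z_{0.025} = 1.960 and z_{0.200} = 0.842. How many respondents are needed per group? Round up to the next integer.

n = 222 per group

n = (z_{α/2} + z_β)² · [p₁(1−p₁) + p₂(1−p₂)] / (p₁ − p₂)²
  = (1.960 + 0.842)² · (0.51·0.49 + 0.32·0.68) / (0.19)²
  = (2.802)² · (0.2499 + 0.2176) / 0.0361
  = 7.8512 · 0.4675 / 0.0361
  = 101.67
Design effect: 2.18 × 101.67 = 221.65.
Round up → n = 222 per group.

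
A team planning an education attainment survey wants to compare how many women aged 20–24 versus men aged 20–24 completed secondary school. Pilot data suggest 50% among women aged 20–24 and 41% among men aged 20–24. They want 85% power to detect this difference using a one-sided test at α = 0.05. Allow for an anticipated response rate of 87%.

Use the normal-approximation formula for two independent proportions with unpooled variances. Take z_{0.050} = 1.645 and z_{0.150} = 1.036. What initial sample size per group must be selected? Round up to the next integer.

n = (z_α + z_β)² · [p₁(1−p₁) + p₂(1−p₂)] / (p₁ − p₂)²
  = (1.645 + 1.036)² · (0.50·0.50 + 0.41·0.59) / (0.09)²
  = (2.681)² · (0.2500 + 0.2419) / 0.0081
  = 7.1878 · 0.4919 / 0.0081
  = 436.50
Adjust for 87% response: 436.50 / 0.87 = 501.73.
Round up → n = 502 per group.

n = 502 per group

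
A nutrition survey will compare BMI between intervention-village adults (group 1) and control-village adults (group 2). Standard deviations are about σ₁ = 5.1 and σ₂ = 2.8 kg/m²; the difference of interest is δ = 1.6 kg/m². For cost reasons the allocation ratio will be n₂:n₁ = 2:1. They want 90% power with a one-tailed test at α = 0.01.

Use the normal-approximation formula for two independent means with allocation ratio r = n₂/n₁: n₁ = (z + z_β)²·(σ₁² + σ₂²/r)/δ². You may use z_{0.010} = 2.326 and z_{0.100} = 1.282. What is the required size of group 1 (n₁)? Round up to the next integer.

n₁ = (z_α + z_β)² · (σ₁² + σ₂²/r) / δ²
   = (2.326 + 1.282)² · (5.1² + 2.8²/2) / 1.6²
   = 13.0177 · (26.01 + 3.92) / 2.56
   = 13.0177 · 29.93 / 2.56
   = 152.19
Round up → n₁ = 153; n₂ = r·n₁ = 2 × 153 = 306.

n₁ = 153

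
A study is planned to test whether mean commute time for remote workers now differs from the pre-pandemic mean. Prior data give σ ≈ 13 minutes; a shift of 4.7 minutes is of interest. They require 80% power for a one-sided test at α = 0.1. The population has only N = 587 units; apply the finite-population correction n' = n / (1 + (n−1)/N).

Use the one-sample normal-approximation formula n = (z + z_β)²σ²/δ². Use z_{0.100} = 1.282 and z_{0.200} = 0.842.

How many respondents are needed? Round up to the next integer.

n = (z_α + z_β)² · σ² / δ²
  = (1.282 + 0.842)² · 13² / 4.7²
  = 4.5114 · 169 / 22.09
  = 34.51
Finite-population correction (N = 587): 34.51 / (1 + (34.51 − 1)/587) = 32.65.
Round up → n = 33.

n = 33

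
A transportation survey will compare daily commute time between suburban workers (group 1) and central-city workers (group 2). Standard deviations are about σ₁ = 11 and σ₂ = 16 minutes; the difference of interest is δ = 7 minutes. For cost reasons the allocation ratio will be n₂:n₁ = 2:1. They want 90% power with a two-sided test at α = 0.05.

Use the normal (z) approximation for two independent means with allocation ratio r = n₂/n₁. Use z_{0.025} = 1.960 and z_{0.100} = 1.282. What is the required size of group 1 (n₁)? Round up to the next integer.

n₁ = 54

n₁ = (z_{α/2} + z_β)² · (σ₁² + σ₂²/r) / δ²
   = (1.960 + 1.282)² · (11² + 16²/2) / 7²
   = 10.5106 · (121 + 128) / 49
   = 10.5106 · 249 / 49
   = 53.41
Round up → n₁ = 54; n₂ = r·n₁ = 2 × 54 = 108.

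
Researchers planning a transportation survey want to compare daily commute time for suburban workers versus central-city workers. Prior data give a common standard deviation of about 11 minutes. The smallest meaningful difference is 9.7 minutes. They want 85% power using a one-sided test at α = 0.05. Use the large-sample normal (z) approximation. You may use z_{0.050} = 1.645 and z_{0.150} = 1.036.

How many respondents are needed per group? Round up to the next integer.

n = 19 per group

n = (z_α + z_β)² · (σ₁² + σ₂²) / δ²
  = (1.645 + 1.036)² · (2·11² = 242) / 9.7²
  = 7.1878 · 242 / 94.09
  = 18.49
Round up → n = 19 per group.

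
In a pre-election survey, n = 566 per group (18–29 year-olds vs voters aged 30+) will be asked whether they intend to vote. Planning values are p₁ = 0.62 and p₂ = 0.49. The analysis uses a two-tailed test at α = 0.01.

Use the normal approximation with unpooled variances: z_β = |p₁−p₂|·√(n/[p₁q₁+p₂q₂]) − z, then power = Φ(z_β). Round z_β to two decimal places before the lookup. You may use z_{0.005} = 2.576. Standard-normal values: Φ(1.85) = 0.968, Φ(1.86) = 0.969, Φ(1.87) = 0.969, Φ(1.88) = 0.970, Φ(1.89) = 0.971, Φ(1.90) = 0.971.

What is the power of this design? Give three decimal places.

z_β = |p₁−p₂|·√(n/[p₁q₁+p₂q₂]) − z_{α/2}
    = 0.13 · √(566/0.4855) − 2.576
    = 0.13 · 34.1439 − 2.576
    = 4.4387 − 2.576 = 1.8627 → 1.86
Power = Φ(1.86) = 0.969.

Power ≈ 0.969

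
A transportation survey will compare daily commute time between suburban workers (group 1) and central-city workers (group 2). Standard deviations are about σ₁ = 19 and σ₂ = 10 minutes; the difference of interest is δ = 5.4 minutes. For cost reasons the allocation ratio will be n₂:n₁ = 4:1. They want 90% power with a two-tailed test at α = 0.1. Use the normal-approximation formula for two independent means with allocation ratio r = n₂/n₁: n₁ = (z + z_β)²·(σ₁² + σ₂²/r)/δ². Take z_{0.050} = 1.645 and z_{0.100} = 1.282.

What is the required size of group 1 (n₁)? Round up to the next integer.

n₁ = 114

n₁ = (z_{α/2} + z_β)² · (σ₁² + σ₂²/r) / δ²
   = (1.645 + 1.282)² · (19² + 10²/4) / 5.4²
   = 8.5673 · (361 + 25) / 29.16
   = 8.5673 · 386 / 29.16
   = 113.41
Round up → n₁ = 114; n₂ = r·n₁ = 4 × 114 = 456.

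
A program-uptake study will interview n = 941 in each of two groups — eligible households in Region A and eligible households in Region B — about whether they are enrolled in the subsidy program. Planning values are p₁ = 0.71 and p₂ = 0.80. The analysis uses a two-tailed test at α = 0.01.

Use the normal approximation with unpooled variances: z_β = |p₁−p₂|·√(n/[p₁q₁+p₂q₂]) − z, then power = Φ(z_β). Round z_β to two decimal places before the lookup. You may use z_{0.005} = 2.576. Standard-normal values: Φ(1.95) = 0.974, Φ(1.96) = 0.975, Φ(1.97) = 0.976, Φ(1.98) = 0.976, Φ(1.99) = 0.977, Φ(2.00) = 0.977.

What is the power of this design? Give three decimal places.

z_β = |p₁−p₂|·√(n/[p₁q₁+p₂q₂]) − z_{α/2}
    = 0.09 · √(941/0.3659) − 2.576
    = 0.09 · 50.7123 − 2.576
    = 4.5641 − 2.576 = 1.9881 → 1.99
Power = Φ(1.99) = 0.977.

Power ≈ 0.977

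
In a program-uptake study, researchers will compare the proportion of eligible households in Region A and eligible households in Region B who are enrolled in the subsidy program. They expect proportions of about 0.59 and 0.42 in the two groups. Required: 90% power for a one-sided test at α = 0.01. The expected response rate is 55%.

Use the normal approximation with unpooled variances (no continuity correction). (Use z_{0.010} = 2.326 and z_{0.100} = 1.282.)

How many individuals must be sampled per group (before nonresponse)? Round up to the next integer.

n = 398 per group

n = (z_α + z_β)² · [p₁(1−p₁) + p₂(1−p₂)] / (p₁ − p₂)²
  = (2.326 + 1.282)² · (0.59·0.41 + 0.42·0.58) / (0.17)²
  = (3.608)² · (0.2419 + 0.2436) / 0.0289
  = 13.0177 · 0.4855 / 0.0289
  = 218.69
Adjust for 55% response: 218.69 / 0.55 = 397.61.
Round up → n = 398 per group.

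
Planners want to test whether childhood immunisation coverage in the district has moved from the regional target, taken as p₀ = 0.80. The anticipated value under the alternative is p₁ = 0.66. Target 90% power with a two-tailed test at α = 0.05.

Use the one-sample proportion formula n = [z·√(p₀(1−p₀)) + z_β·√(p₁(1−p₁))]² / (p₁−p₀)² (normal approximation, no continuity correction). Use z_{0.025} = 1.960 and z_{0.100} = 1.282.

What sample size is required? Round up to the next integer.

n = 99

n = [z_{α/2}·√(p₀q₀) + z_β·√(p₁q₁)]² / (p₁ − p₀)²
  = [1.960·√(0.80·0.20) + 1.282·√(0.66·0.34)]² / (-0.14)²
  = [1.960·0.4000 + 1.282·0.4737]² / 0.0196
  = [1.3913]² / 0.0196
  = 98.76
Round up → n = 99.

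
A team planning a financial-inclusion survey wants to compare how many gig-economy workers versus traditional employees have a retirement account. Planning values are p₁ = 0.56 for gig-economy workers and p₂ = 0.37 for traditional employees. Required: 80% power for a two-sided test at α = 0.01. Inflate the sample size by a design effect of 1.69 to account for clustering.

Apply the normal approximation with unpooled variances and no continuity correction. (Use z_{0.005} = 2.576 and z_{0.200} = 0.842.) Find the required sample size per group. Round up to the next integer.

n = 263 per group

n = (z_{α/2} + z_β)² · [p₁(1−p₁) + p₂(1−p₂)] / (p₁ − p₂)²
  = (2.576 + 0.842)² · (0.56·0.44 + 0.37·0.63) / (0.19)²
  = (3.418)² · (0.2464 + 0.2331) / 0.0361
  = 11.6827 · 0.4795 / 0.0361
  = 155.18
Design effect: 1.69 × 155.18 = 262.25.
Round up → n = 263 per group.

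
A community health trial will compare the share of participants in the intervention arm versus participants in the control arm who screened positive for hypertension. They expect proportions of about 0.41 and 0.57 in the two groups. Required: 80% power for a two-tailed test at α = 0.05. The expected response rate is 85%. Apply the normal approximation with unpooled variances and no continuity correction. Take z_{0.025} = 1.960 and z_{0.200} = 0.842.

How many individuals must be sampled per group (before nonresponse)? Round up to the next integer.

n = (z_{α/2} + z_β)² · [p₁(1−p₁) + p₂(1−p₂)] / (p₁ − p₂)²
  = (1.960 + 0.842)² · (0.41·0.59 + 0.57·0.43) / (-0.16)²
  = (2.802)² · (0.2419 + 0.2451) / 0.0256
  = 7.8512 · 0.4870 / 0.0256
  = 149.36
Adjust for 85% response: 149.36 / 0.85 = 175.71.
Round up → n = 176 per group.

n = 176 per group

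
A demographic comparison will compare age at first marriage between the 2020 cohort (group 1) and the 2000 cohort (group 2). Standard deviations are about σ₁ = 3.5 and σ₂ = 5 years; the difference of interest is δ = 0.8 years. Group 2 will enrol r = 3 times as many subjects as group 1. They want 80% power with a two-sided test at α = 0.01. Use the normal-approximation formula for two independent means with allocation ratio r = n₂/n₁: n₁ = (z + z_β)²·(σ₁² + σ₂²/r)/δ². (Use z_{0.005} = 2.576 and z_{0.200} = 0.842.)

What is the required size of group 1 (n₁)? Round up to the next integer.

n₁ = (z_{α/2} + z_β)² · (σ₁² + σ₂²/r) / δ²
   = (2.576 + 0.842)² · (3.5² + 5²/3) / 0.8²
   = 11.6827 · (12.25 + 8.3333) / 0.64
   = 11.6827 · 20.5833 / 0.64
   = 375.73
Round up → n₁ = 376; n₂ = r·n₁ = 3 × 376 = 1128.

n₁ = 376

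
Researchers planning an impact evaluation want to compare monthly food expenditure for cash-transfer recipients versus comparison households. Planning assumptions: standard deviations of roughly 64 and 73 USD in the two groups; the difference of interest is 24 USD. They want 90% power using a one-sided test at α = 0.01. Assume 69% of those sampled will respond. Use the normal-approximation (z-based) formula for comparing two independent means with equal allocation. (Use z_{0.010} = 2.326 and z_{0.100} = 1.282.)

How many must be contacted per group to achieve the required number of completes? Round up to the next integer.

n = 309 per group

n = (z_α + z_β)² · (σ₁² + σ₂²) / δ²
  = (2.326 + 1.282)² · (64² + 73² = 9425) / 24²
  = 13.0177 · 9425 / 576
  = 213.01
Adjust for 69% response: 213.01 / 0.69 = 308.70.
Round up → n = 309 per group.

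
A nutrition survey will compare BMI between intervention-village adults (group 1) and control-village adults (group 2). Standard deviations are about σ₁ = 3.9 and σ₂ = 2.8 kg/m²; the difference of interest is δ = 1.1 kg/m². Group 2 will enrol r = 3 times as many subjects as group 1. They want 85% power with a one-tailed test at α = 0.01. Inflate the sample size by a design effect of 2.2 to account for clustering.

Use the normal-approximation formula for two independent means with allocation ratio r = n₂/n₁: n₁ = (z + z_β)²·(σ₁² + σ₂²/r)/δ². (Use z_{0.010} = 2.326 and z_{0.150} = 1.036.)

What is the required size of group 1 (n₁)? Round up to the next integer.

n₁ = (z_α + z_β)² · (σ₁² + σ₂²/r) / δ²
   = (2.326 + 1.036)² · (3.9² + 2.8²/3) / 1.1²
   = 11.3030 · (15.21 + 2.6133) / 1.21
   = 11.3030 · 17.8233 / 1.21
   = 166.49
Design effect: 2.2 × 166.49 = 366.29.
Round up → n₁ = 367; n₂ = r·n₁ = 3 × 367 = 1101.

n₁ = 367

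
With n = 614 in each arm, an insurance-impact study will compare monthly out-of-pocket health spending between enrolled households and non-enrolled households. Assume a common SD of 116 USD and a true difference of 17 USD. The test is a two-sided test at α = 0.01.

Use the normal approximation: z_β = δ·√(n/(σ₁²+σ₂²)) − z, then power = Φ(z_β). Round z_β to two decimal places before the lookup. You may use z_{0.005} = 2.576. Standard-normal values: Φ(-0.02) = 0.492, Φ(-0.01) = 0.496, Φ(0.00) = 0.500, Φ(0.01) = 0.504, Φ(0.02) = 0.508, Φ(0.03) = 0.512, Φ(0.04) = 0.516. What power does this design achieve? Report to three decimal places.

z_β = δ·√(n/(σ₁²+σ₂²)) − z_{α/2}
    = 17 · √(614/26912) − 2.576
    = 17 · 0.15105 − 2.576
    = 2.5678 − 2.576 = -0.0082 → -0.01
Power = Φ(-0.01) = 0.496.

Power ≈ 0.496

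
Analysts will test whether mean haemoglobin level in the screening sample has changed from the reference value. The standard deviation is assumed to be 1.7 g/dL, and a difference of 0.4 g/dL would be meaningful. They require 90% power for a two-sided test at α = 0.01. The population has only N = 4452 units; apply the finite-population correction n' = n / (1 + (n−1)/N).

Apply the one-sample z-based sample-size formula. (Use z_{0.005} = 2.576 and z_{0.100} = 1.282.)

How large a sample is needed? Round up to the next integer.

n = (z_{α/2} + z_β)² · σ² / δ²
  = (2.576 + 1.282)² · 1.7² / 0.4²
  = 14.8842 · 2.89 / 0.16
  = 268.85
Finite-population correction (N = 4452): 268.85 / (1 + (268.85 − 1)/4452) = 253.59.
Round up → n = 254.

n = 254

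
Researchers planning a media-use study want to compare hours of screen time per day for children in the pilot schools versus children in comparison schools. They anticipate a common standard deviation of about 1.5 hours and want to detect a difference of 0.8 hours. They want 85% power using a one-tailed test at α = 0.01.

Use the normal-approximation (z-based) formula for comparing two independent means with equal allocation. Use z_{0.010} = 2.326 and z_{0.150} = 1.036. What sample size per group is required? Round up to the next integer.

n = 80 per group

n = (z_α + z_β)² · (σ₁² + σ₂²) / δ²
  = (2.326 + 1.036)² · (2·1.5² = 4.5) / 0.8²
  = 11.3030 · 4.5 / 0.64
  = 79.47
Round up → n = 80 per group.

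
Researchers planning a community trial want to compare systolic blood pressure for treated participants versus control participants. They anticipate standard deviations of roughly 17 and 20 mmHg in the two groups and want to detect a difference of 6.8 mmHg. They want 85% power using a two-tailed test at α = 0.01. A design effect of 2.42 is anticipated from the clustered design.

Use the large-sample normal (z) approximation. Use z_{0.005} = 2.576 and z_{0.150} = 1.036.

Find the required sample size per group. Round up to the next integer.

n = 471 per group

n = (z_{α/2} + z_β)² · (σ₁² + σ₂²) / δ²
  = (2.576 + 1.036)² · (17² + 20² = 689) / 6.8²
  = 13.0465 · 689 / 46.24
  = 194.40
Design effect: 2.42 × 194.40 = 470.45.
Round up → n = 471 per group.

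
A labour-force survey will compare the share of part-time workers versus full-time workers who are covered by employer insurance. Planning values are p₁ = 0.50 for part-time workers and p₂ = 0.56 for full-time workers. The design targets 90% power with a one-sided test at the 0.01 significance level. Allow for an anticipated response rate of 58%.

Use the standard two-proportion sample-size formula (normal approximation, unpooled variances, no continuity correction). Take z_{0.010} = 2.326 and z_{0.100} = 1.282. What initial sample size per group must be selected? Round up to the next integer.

n = 3095 per group

n = (z_α + z_β)² · [p₁(1−p₁) + p₂(1−p₂)] / (p₁ − p₂)²
  = (2.326 + 1.282)² · (0.50·0.50 + 0.56·0.44) / (-0.06)²
  = (3.608)² · (0.2500 + 0.2464) / 0.0036
  = 13.0177 · 0.4964 / 0.0036
  = 1794.99
Adjust for 58% response: 1794.99 / 0.58 = 3094.81.
Round up → n = 3095 per group.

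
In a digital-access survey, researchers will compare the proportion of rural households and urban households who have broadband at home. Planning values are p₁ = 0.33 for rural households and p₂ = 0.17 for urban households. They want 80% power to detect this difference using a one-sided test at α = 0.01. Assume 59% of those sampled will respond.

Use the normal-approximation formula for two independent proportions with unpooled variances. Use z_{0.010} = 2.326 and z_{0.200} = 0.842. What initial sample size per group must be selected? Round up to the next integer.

n = 241 per group

n = (z_α + z_β)² · [p₁(1−p₁) + p₂(1−p₂)] / (p₁ − p₂)²
  = (2.326 + 0.842)² · (0.33·0.67 + 0.17·0.83) / (0.16)²
  = (3.168)² · (0.2211 + 0.1411) / 0.0256
  = 10.0362 · 0.3622 / 0.0256
  = 142.00
Adjust for 59% response: 142.00 / 0.59 = 240.67.
Round up → n = 241 per group.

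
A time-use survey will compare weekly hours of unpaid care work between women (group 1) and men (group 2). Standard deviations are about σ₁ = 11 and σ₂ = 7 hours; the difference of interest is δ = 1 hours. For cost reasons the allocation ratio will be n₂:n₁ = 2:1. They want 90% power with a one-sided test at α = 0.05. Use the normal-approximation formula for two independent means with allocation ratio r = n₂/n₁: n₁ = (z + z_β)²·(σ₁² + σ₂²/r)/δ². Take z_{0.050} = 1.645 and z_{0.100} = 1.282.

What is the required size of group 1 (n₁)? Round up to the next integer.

n₁ = (z_α + z_β)² · (σ₁² + σ₂²/r) / δ²
   = (1.645 + 1.282)² · (11² + 7²/2) / 1²
   = 8.5673 · (121 + 24.5) / 1
   = 8.5673 · 145.5 / 1
   = 1246.55
Round up → n₁ = 1247; n₂ = r·n₁ = 2 × 1247 = 2494.

n₁ = 1247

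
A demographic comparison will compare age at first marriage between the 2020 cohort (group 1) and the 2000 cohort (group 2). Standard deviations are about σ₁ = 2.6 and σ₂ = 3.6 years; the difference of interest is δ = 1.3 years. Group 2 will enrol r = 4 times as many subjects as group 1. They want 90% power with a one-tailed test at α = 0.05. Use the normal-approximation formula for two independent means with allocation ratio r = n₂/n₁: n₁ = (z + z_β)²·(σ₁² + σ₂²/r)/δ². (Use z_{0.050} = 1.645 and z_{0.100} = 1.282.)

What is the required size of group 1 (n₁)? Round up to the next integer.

n₁ = (z_α + z_β)² · (σ₁² + σ₂²/r) / δ²
   = (1.645 + 1.282)² · (2.6² + 3.6²/4) / 1.3²
   = 8.5673 · (6.76 + 3.24) / 1.69
   = 8.5673 · 10 / 1.69
   = 50.69
Round up → n₁ = 51; n₂ = r·n₁ = 4 × 51 = 204.

n₁ = 51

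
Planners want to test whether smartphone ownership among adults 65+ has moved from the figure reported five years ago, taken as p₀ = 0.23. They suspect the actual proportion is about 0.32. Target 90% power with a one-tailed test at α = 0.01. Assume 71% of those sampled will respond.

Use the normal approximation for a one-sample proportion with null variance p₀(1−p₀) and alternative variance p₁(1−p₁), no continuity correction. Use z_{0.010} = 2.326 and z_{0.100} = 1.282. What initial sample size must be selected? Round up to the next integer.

n = [z_α·√(p₀q₀) + z_β·√(p₁q₁)]² / (p₁ − p₀)²
  = [2.326·√(0.23·0.77) + 1.282·√(0.32·0.68)]² / (0.09)²
  = [2.326·0.4208 + 1.282·0.4665]² / 0.0081
  = [1.5769]² / 0.0081
  = 306.98
Adjust for 71% response: 306.98 / 0.71 = 432.37.
Round up → n = 433.

n = 433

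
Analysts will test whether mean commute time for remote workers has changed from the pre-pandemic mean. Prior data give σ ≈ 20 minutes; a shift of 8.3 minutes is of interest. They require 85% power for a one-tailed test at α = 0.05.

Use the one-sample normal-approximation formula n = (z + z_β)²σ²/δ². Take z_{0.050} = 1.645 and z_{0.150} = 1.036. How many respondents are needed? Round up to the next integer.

n = 42

n = (z_α + z_β)² · σ² / δ²
  = (1.645 + 1.036)² · 20² / 8.3²
  = 7.1878 · 400 / 68.89
  = 41.73
Round up → n = 42.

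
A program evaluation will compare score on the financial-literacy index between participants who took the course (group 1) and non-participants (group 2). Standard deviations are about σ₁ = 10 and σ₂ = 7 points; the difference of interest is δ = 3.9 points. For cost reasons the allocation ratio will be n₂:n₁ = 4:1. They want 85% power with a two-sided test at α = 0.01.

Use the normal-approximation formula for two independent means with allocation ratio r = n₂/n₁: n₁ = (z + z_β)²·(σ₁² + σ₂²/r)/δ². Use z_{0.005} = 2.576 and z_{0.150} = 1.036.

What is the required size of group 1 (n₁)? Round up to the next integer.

n₁ = (z_{α/2} + z_β)² · (σ₁² + σ₂²/r) / δ²
   = (2.576 + 1.036)² · (10² + 7²/4) / 3.9²
   = 13.0465 · (100 + 12.25) / 15.21
   = 13.0465 · 112.25 / 15.21
   = 96.28
Round up → n₁ = 97; n₂ = r·n₁ = 4 × 97 = 388.

n₁ = 97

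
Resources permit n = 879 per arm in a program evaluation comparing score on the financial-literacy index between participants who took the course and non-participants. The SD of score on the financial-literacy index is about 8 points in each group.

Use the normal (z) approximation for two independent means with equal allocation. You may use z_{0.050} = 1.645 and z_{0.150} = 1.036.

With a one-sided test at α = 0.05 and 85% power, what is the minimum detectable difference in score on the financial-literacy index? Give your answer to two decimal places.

δ = (z_α + z_β) · √((σ₁²+σ₂²)/n)
  = (1.645 + 1.036) · √(128/879)
  = 2.681 · √0.14562
  = 2.681 · 0.3816
  = 1.0231

Minimum detectable difference ≈ 1.02 points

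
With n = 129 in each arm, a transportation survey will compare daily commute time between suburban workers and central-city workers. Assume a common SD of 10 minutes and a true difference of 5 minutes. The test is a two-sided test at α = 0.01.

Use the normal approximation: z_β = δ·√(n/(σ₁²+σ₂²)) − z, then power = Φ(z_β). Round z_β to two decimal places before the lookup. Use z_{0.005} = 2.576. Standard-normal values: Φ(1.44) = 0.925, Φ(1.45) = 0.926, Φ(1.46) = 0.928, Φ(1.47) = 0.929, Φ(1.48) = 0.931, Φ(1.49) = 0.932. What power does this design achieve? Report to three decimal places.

Power ≈ 0.925

z_β = δ·√(n/(σ₁²+σ₂²)) − z_{α/2}
    = 5 · √(129/200) − 2.576
    = 5 · 0.80312 − 2.576
    = 4.0156 − 2.576 = 1.4396 → 1.44
Power = Φ(1.44) = 0.925.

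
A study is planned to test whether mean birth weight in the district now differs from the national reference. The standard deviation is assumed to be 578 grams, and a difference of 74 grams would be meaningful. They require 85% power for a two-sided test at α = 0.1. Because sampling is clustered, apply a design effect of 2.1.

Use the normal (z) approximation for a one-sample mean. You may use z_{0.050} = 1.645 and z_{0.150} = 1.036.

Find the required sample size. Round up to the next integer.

n = (z_{α/2} + z_β)² · σ² / δ²
  = (1.645 + 1.036)² · 578² / 74²
  = 7.1878 · 334084 / 5476
  = 438.52
Design effect: 2.1 × 438.52 = 920.88.
Round up → n = 921.

n = 921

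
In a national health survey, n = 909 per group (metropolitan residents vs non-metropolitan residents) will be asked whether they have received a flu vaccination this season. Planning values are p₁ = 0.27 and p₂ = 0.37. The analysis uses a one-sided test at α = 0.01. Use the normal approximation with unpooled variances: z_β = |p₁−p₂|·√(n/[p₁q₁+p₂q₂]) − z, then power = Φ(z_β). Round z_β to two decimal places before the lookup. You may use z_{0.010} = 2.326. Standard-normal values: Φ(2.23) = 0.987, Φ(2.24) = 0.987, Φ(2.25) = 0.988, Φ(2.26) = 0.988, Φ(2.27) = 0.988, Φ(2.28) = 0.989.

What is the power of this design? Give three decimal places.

Power ≈ 0.988

z_β = |p₁−p₂|·√(n/[p₁q₁+p₂q₂]) − z_α
    = 0.10 · √(909/0.4302) − 2.326
    = 0.10 · 45.9671 − 2.326
    = 4.5967 − 2.326 = 2.2707 → 2.27
Power = Φ(2.27) = 0.988.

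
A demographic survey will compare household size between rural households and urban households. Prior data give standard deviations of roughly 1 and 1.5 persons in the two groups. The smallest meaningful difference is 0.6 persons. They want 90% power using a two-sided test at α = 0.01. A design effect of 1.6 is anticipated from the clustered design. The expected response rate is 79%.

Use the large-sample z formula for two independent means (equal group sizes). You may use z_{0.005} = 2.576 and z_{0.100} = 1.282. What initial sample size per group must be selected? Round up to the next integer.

n = (z_{α/2} + z_β)² · (σ₁² + σ₂²) / δ²
  = (2.576 + 1.282)² · (1² + 1.5² = 3.25) / 0.6²
  = 14.8842 · 3.25 / 0.36
  = 134.37
Design effect: 1.6 × 134.37 = 214.99.
Adjust for 79% response: 214.99 / 0.79 = 272.14.
Round up → n = 273 per group.

n = 273 per group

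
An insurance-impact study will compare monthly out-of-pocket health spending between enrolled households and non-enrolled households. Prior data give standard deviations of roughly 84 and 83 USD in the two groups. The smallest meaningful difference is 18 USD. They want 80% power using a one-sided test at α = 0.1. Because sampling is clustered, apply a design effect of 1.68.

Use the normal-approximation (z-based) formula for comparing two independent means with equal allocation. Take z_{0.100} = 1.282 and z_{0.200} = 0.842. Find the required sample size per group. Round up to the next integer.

n = (z_α + z_β)² · (σ₁² + σ₂²) / δ²
  = (1.282 + 0.842)² · (84² + 83² = 13945) / 18²
  = 4.5114 · 13945 / 324
  = 194.17
Design effect: 1.68 × 194.17 = 326.21.
Round up → n = 327 per group.

n = 327 per group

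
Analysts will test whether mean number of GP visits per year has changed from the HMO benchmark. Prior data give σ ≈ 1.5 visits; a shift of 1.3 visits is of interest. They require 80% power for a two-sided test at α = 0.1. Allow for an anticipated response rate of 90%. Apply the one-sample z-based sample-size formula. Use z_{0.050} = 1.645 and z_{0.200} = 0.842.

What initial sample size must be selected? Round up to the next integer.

n = 10

n = (z_{α/2} + z_β)² · σ² / δ²
  = (1.645 + 0.842)² · 1.5² / 1.3²
  = 6.1852 · 2.25 / 1.69
  = 8.23
Adjust for 90% response: 8.23 / 0.90 = 9.15.
Round up → n = 10.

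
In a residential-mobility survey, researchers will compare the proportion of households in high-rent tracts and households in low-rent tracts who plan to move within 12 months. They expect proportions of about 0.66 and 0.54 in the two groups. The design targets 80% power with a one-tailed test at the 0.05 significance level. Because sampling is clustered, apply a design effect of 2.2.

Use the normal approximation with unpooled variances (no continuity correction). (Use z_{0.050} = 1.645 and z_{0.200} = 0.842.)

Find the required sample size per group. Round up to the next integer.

n = 447 per group

n = (z_α + z_β)² · [p₁(1−p₁) + p₂(1−p₂)] / (p₁ − p₂)²
  = (1.645 + 0.842)² · (0.66·0.34 + 0.54·0.46) / (0.12)²
  = (2.487)² · (0.2244 + 0.2484) / 0.0144
  = 6.1852 · 0.4728 / 0.0144
  = 203.08
Design effect: 2.2 × 203.08 = 446.78.
Round up → n = 447 per group.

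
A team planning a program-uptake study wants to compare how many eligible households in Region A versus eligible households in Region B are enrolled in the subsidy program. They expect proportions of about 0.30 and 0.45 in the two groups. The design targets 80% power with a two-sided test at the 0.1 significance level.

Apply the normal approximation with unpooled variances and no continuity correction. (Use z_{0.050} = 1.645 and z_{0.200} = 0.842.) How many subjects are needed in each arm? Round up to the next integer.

n = (z_{α/2} + z_β)² · [p₁(1−p₁) + p₂(1−p₂)] / (p₁ − p₂)²
  = (1.645 + 0.842)² · (0.30·0.70 + 0.45·0.55) / (-0.15)²
  = (2.487)² · (0.2100 + 0.2475) / 0.0225
  = 6.1852 · 0.4575 / 0.0225
  = 125.77
Round up → n = 126 per group.

n = 126 per group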